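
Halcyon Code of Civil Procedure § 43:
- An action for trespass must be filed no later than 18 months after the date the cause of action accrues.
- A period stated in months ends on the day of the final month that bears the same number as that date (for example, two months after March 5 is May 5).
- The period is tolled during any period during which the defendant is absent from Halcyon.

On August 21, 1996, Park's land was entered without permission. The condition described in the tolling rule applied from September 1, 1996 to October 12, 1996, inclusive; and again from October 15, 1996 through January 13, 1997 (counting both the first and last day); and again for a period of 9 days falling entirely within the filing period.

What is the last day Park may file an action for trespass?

July 13, 1998

18 months after August 21, 1996 is February 21, 1998.
From September 1, 1996 through October 12, 1996 inclusive is 42 days; tolling adds 42 days: February 21, 1998 + 42 days = April 4, 1998.
From October 15, 1996 through January 13, 1997 inclusive is 91 days; tolling adds 91 days: April 4, 1998 + 91 days = July 4, 1998.
Tolling adds 9 days: July 4, 1998 + 9 days = July 13, 1998.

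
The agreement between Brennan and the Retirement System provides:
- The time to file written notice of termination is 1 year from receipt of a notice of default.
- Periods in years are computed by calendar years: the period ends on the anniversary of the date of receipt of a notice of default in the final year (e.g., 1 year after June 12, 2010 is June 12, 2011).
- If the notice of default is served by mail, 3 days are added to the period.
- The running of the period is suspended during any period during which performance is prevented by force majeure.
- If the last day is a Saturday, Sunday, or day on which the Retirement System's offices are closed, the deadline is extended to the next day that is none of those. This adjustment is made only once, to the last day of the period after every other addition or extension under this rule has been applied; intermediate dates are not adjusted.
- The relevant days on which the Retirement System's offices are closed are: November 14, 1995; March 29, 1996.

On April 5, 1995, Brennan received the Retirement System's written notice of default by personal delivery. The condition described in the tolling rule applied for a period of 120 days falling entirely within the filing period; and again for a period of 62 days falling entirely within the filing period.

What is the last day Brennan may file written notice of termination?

1 year after April 5, 1995 is April 5, 1996.
Service was not by mail, so no mail extension applies.
Tolling adds 120 days: April 5, 1996 + 120 days = August 3, 1996.
Tolling adds 62 days: August 3, 1996 + 62 days = October 4, 1996.
October 4, 1996 is a Friday and not a day on which the Retirement System's offices are closed, so no extension applies.

October 4, 1996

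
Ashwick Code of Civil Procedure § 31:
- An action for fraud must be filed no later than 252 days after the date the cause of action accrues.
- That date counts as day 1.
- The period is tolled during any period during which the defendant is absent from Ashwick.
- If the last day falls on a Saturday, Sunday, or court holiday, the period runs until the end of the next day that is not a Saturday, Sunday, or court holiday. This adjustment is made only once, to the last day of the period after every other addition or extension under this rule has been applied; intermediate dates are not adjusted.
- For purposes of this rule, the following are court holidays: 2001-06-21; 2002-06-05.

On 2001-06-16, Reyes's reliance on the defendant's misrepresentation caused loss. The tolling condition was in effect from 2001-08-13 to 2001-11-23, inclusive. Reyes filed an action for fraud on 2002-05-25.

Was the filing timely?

Counting 2001-06-16 as day 1, day 252 is February 22, 2002.
From August 13, 2001 through November 23, 2001 inclusive is 103 days; tolling adds 103 days: February 22, 2002 + 103 days = June 5, 2002.
June 5, 2002 is a listed holiday. The next qualifying day is June 6, 2002.
The deadline is June 6, 2002; the filing on May 25, 2002 is on or before that date.

Yes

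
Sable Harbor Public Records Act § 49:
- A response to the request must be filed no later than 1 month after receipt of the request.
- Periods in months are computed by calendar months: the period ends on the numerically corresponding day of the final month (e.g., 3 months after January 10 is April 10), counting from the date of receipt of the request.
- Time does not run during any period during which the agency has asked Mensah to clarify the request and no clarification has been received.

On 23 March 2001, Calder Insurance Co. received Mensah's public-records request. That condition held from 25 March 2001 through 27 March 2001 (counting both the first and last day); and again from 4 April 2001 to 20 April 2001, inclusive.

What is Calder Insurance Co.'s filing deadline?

May 13, 2001

1 month after 23 March 2001 is April 23, 2001.
From March 25, 2001 through March 27, 2001 inclusive is 3 days; tolling adds 3 days: April 23, 2001 + 3 days = April 26, 2001.
From April 4, 2001 through April 20, 2001 inclusive is 17 days; tolling adds 17 days: April 26, 2001 + 17 days = May 13, 2001.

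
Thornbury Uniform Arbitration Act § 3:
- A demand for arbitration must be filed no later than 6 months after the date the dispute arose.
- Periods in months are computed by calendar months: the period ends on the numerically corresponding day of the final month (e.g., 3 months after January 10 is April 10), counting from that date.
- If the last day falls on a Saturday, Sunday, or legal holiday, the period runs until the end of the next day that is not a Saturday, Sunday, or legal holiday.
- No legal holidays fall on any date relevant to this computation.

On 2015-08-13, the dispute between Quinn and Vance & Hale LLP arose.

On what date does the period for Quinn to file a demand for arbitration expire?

February 15, 2016

6 months after 2015-08-13 is February 13, 2016.
February 13, 2016 is Saturday; February 14, 2016 is Sunday. The next qualifying day is February 15, 2016.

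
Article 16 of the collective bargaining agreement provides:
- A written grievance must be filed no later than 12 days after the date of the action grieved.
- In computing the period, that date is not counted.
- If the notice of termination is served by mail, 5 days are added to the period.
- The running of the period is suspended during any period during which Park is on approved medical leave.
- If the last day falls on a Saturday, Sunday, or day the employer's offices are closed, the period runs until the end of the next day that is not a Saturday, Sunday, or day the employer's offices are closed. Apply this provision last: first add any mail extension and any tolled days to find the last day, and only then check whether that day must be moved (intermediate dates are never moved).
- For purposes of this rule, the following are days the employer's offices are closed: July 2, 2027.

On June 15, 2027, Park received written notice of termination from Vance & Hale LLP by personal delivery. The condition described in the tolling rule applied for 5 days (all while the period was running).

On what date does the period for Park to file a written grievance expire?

12 days after June 15, 2027 is June 27, 2027.
Service was not by mail, so no mail extension applies.
Tolling adds 5 days: June 27, 2027 + 5 days = July 2, 2027.
July 2, 2027 is a listed holiday; July 3, 2027 is Saturday; July 4, 2027 is Sunday. The next qualifying day is July 5, 2027.

July 5, 2027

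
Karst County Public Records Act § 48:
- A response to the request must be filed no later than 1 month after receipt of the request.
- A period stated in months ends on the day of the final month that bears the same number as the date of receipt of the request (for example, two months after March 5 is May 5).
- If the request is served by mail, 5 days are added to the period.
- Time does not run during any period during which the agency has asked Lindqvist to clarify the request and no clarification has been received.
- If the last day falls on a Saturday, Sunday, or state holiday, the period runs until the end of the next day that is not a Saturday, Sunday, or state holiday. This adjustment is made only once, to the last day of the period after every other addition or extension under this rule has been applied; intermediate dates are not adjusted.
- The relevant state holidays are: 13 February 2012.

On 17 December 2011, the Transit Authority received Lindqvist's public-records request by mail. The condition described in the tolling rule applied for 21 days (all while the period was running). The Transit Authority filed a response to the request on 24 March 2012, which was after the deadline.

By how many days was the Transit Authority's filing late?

39 days

1 month after 17 December 2011 is January 17, 2012.
Service was by mail, adding 5 days: January 17, 2012 + 5 days = January 22, 2012.
Tolling adds 21 days: January 22, 2012 + 21 days = February 12, 2012.
February 12, 2012 is Sunday; February 13, 2012 is a listed holiday. The next qualifying day is February 14, 2012.
The deadline is February 14, 2012; from February 14, 2012 to March 24, 2012 is 39 days.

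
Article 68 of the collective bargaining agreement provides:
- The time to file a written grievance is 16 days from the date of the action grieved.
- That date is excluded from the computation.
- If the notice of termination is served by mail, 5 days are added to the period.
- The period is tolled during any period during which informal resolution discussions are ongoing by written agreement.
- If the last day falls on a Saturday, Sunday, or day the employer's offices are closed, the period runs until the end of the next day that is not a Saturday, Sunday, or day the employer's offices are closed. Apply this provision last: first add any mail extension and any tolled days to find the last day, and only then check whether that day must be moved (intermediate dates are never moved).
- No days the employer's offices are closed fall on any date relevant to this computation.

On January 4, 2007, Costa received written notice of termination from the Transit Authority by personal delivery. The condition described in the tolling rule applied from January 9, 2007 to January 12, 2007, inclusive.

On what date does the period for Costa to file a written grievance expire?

January 24, 2007

16 days after January 4, 2007 is January 20, 2007.
Service was not by mail, so no mail extension applies.
From January 9, 2007 through January 12, 2007 inclusive is 4 days; tolling adds 4 days: January 20, 2007 + 4 days = January 24, 2007.
January 24, 2007 is a Wednesday and not a day the employer's offices are closed, so no extension applies.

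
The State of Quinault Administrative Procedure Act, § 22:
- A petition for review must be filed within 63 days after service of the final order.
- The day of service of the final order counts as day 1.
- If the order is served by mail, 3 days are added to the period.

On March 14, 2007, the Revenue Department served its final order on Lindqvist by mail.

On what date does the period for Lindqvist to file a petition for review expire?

Counting March 14, 2007 as day 1, day 63 is May 15, 2007.
Service was by mail, adding 3 days: May 15, 2007 + 3 days = May 18, 2007.

May 18, 2007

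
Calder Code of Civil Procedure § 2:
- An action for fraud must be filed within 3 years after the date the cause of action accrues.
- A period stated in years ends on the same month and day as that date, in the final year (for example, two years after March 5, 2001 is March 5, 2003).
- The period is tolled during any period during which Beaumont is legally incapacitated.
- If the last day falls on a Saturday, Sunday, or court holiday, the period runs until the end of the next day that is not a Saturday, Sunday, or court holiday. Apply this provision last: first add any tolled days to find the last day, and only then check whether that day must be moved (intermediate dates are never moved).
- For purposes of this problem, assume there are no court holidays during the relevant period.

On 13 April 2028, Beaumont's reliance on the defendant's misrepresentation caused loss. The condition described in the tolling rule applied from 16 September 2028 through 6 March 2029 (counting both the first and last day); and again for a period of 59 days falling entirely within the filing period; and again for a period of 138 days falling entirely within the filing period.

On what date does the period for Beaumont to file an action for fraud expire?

April 16, 2032

3 years after 13 April 2028 is April 13, 2031.
From September 16, 2028 through March 6, 2029 inclusive is 172 days; tolling adds 172 days: April 13, 2031 + 172 days = October 2, 2031.
Tolling adds 59 days: October 2, 2031 + 59 days = November 30, 2031.
Tolling adds 138 days: November 30, 2031 + 138 days = April 16, 2032.
April 16, 2032 is a Friday and not a court holiday, so no extension applies.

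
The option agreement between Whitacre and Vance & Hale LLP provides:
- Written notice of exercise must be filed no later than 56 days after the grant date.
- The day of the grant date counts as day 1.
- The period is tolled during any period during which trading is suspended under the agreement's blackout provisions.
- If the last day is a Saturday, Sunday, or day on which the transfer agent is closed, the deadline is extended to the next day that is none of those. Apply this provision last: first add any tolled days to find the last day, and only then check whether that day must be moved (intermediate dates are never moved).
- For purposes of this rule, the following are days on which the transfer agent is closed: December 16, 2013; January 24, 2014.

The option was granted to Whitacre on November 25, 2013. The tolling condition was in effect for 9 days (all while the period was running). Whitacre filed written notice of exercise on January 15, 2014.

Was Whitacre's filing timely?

Counting November 25, 2013 as day 1, day 56 is January 19, 2014.
Tolling adds 9 days: January 19, 2014 + 9 days = January 28, 2014.
January 28, 2014 is a Tuesday and not a day on which the transfer agent is closed, so no extension applies.
The deadline is January 28, 2014; the filing on January 15, 2014 is on or before that date.

Yes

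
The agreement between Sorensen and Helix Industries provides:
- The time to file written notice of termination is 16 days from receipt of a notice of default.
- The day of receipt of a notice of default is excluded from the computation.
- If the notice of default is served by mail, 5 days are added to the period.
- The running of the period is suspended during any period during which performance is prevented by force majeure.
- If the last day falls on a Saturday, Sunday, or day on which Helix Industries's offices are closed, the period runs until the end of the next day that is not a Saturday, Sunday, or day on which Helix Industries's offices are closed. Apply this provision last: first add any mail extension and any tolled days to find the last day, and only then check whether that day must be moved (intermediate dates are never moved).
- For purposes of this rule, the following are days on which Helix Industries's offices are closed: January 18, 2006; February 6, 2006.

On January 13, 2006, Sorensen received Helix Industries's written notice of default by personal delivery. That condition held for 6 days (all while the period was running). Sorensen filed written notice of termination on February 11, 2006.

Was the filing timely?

16 days after January 13, 2006 is January 29, 2006.
Service was not by mail, so no mail extension applies.
Tolling adds 6 days: January 29, 2006 + 6 days = February 4, 2006.
February 4, 2006 is Saturday; February 5, 2006 is Sunday; February 6, 2006 is a listed holiday. The next qualifying day is February 7, 2006.
The deadline is February 7, 2006; the filing on February 11, 2006 is after that date.

No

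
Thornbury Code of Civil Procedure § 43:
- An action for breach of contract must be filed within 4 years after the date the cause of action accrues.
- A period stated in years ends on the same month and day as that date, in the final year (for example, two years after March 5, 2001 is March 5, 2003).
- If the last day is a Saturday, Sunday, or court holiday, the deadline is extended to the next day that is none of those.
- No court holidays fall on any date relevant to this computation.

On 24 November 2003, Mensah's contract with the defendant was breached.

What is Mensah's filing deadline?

November 26, 2007

4 years after 24 November 2003 is November 24, 2007.
November 24, 2007 is Saturday; November 25, 2007 is Sunday. The next qualifying day is November 26, 2007.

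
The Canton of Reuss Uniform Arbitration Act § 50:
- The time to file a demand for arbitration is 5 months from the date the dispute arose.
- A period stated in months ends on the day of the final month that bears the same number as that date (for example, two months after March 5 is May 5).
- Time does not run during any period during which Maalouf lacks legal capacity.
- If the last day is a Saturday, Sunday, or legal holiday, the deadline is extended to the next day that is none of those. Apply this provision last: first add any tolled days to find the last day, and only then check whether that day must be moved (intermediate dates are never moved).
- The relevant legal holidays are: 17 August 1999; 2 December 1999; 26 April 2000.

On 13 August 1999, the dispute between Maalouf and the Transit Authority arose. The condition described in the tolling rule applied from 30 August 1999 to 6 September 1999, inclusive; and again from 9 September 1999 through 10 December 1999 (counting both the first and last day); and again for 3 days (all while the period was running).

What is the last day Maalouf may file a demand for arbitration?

5 months after 13 August 1999 is January 13, 2000.
From August 30, 1999 through September 6, 1999 inclusive is 8 days; tolling adds 8 days: January 13, 2000 + 8 days = January 21, 2000.
From September 9, 1999 through December 10, 1999 inclusive is 93 days; tolling adds 93 days: January 21, 2000 + 93 days = April 23, 2000.
Tolling adds 3 days: April 23, 2000 + 3 days = April 26, 2000.
April 26, 2000 is a listed holiday. The next qualifying day is April 27, 2000.

April 27, 2000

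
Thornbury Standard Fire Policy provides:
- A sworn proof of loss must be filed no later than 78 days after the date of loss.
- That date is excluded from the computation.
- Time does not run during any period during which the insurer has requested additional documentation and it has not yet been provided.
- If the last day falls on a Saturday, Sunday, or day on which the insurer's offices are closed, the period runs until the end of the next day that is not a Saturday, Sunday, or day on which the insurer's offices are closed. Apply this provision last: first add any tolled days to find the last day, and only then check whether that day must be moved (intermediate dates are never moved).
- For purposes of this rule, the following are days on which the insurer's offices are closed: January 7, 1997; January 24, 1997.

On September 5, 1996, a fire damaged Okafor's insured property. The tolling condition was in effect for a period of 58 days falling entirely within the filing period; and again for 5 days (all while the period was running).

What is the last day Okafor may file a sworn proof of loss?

78 days after September 5, 1996 is November 22, 1996.
Tolling adds 58 days: November 22, 1996 + 58 days = January 19, 1997.
Tolling adds 5 days: January 19, 1997 + 5 days = January 24, 1997.
January 24, 1997 is a listed holiday; January 25, 1997 is Saturday; January 26, 1997 is Sunday. The next qualifying day is January 27, 1997.

January 27, 1997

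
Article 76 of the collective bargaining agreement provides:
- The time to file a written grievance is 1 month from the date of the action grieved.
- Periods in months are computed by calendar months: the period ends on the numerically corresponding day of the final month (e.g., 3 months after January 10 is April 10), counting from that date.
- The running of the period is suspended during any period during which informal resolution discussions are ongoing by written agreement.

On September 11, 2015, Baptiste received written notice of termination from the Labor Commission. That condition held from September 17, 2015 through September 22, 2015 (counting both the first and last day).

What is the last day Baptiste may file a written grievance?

1 month after September 11, 2015 is October 11, 2015.
From September 17, 2015 through September 22, 2015 inclusive is 6 days; tolling adds 6 days: October 11, 2015 + 6 days = October 17, 2015.

October 17, 2015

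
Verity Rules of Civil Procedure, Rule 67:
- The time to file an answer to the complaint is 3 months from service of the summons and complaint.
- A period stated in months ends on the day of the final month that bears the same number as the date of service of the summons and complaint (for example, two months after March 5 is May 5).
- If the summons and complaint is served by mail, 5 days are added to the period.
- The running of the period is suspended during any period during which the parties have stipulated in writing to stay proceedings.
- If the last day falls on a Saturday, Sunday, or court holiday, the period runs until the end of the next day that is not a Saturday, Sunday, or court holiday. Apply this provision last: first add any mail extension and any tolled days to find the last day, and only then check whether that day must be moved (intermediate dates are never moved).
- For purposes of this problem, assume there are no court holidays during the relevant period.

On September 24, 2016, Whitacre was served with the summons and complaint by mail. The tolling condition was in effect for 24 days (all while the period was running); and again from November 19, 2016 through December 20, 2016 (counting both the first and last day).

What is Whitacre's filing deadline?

February 23, 2017

3 months after September 24, 2016 is December 24, 2016.
Service was by mail, adding 5 days: December 24, 2016 + 5 days = December 29, 2016.
Tolling adds 24 days: December 29, 2016 + 24 days = January 22, 2017.
From November 19, 2016 through December 20, 2016 inclusive is 32 days; tolling adds 32 days: January 22, 2017 + 32 days = February 23, 2017.
February 23, 2017 is a Thursday and not a court holiday, so no extension applies.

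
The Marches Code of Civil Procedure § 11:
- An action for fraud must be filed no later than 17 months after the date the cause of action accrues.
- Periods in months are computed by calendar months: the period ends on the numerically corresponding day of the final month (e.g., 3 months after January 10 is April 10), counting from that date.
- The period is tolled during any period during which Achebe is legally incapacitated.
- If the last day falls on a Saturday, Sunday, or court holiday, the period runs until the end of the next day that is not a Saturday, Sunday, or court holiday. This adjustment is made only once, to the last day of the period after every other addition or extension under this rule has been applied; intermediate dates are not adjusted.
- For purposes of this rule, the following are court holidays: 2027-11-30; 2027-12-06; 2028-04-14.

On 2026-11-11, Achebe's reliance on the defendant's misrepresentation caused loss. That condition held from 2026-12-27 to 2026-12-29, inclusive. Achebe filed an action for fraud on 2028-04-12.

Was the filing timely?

Yes

17 months after 2026-11-11 is April 11, 2028.
From December 27, 2026 through December 29, 2026 inclusive is 3 days; tolling adds 3 days: April 11, 2028 + 3 days = April 14, 2028.
April 14, 2028 is a listed holiday; April 15, 2028 is Saturday; April 16, 2028 is Sunday. The next qualifying day is April 17, 2028.
The deadline is April 17, 2028; the filing on April 12, 2028 is on or before that date.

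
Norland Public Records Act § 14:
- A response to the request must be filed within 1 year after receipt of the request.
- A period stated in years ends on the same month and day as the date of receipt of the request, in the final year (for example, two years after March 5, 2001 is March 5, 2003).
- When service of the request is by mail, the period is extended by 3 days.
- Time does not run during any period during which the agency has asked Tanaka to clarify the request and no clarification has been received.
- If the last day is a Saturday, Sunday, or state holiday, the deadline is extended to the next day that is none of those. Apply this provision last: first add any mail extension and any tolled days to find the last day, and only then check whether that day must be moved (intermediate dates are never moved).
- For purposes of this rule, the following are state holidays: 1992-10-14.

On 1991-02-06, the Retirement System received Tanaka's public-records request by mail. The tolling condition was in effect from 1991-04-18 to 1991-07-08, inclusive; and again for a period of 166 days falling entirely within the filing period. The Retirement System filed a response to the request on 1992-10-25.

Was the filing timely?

1 year after 1991-02-06 is February 6, 1992.
Service was by mail, adding 3 days: February 6, 1992 + 3 days = February 9, 1992.
From April 18, 1991 through July 8, 1991 inclusive is 82 days; tolling adds 82 days: February 9, 1992 + 82 days = May 1, 1992.
Tolling adds 166 days: May 1, 1992 + 166 days = October 14, 1992.
October 14, 1992 is a listed holiday. The next qualifying day is October 15, 1992.
The deadline is October 15, 1992; the filing on October 25, 1992 is after that date.

No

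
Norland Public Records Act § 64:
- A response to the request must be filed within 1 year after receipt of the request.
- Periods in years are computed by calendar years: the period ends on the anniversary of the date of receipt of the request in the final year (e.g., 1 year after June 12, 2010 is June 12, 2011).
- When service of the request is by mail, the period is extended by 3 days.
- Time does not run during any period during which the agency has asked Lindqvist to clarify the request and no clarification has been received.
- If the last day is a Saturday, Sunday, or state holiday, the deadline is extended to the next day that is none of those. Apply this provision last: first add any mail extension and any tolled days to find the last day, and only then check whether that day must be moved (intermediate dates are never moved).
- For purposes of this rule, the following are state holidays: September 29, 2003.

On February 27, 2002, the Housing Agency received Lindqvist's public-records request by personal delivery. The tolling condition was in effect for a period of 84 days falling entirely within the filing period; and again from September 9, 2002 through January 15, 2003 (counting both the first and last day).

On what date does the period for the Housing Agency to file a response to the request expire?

September 30, 2003

1 year after February 27, 2002 is February 27, 2003.
Service was not by mail, so no mail extension applies.
Tolling adds 84 days: February 27, 2003 + 84 days = May 22, 2003.
From September 9, 2002 through January 15, 2003 inclusive is 129 days; tolling adds 129 days: May 22, 2003 + 129 days = September 28, 2003.
September 28, 2003 is Sunday; September 29, 2003 is a listed holiday. The next qualifying day is September 30, 2003.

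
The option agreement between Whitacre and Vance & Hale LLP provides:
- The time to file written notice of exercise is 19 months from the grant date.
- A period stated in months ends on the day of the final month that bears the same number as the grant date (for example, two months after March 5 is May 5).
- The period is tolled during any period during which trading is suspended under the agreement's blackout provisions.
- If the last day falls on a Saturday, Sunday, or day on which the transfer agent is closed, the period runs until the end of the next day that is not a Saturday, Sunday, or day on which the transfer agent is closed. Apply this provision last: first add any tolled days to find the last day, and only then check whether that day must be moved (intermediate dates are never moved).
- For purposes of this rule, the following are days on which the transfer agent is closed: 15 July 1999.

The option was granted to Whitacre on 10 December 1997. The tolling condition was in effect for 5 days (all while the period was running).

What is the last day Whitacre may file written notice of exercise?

July 16, 1999

19 months after 10 December 1997 is July 10, 1999.
Tolling adds 5 days: July 10, 1999 + 5 days = July 15, 1999.
July 15, 1999 is a listed holiday. The next qualifying day is July 16, 1999.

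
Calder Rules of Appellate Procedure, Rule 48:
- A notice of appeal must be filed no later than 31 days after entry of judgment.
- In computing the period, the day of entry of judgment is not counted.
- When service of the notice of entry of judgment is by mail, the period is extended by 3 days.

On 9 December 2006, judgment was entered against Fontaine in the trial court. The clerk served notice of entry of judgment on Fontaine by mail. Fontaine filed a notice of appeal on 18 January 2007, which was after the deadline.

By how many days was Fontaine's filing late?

6 days

31 days after 9 December 2006 is January 9, 2007.
Service was by mail, adding 3 days: January 9, 2007 + 3 days = January 12, 2007.
The deadline is January 12, 2007; from January 12, 2007 to January 18, 2007 is 6 days.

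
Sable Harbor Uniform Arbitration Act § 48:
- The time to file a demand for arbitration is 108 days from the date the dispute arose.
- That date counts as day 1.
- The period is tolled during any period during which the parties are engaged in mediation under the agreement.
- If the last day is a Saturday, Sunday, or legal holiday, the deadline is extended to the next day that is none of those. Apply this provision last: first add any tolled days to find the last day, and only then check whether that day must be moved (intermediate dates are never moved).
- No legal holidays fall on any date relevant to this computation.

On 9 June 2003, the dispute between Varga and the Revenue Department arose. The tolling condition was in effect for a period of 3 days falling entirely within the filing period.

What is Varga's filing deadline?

Counting 9 June 2003 as day 1, day 108 is September 24, 2003.
Tolling adds 3 days: September 24, 2003 + 3 days = September 27, 2003.
September 27, 2003 is Saturday; September 28, 2003 is Sunday. The next qualifying day is September 29, 2003.

September 29, 2003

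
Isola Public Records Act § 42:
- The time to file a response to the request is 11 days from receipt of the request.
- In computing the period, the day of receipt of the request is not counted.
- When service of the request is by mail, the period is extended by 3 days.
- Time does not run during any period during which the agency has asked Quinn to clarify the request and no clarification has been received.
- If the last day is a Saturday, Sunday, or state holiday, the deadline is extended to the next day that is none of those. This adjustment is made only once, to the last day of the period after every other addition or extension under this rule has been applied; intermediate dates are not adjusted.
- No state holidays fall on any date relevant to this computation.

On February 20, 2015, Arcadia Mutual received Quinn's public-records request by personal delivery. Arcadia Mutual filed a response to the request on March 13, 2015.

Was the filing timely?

11 days after February 20, 2015 is March 3, 2015.
Service was not by mail, so no mail extension applies.
March 3, 2015 is a Tuesday and not a state holiday, so no extension applies.
The deadline is March 3, 2015; the filing on March 13, 2015 is after that date.

No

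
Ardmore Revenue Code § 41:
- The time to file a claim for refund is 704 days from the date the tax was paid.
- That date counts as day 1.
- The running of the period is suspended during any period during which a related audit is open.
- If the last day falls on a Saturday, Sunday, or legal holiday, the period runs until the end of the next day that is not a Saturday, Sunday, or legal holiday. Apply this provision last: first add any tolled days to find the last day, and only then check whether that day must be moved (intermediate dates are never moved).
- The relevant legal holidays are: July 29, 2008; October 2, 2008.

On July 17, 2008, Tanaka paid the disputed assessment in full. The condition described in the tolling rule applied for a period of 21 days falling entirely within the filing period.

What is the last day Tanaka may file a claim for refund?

Counting July 17, 2008 as day 1, day 704 is June 20, 2010.
Tolling adds 21 days: June 20, 2010 + 21 days = July 11, 2010.
July 11, 2010 is Sunday. The next qualifying day is July 12, 2010.

July 12, 2010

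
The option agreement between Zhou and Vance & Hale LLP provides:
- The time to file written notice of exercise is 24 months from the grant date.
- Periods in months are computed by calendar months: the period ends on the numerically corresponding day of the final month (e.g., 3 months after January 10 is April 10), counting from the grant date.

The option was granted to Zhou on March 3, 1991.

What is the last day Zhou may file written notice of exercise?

24 months after March 3, 1991 is March 3, 1993.

March 3, 1993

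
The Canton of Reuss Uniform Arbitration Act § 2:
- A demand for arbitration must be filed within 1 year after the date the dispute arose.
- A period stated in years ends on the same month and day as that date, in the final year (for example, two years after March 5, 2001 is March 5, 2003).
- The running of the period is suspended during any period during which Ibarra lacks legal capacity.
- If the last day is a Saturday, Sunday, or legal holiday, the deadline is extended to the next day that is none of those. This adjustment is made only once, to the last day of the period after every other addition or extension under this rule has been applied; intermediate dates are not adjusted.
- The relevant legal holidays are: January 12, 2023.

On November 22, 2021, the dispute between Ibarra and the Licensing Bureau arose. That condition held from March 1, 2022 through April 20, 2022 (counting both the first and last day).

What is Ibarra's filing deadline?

January 13, 2023

1 year after November 22, 2021 is November 22, 2022.
From March 1, 2022 through April 20, 2022 inclusive is 51 days; tolling adds 51 days: November 22, 2022 + 51 days = January 12, 2023.
January 12, 2023 is a listed holiday. The next qualifying day is January 13, 2023.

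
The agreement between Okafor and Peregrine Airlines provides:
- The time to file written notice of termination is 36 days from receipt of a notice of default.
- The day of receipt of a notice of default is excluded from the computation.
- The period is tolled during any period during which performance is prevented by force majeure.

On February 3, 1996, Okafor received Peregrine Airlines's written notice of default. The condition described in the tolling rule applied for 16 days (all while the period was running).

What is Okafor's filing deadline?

36 days after February 3, 1996 is March 10, 1996.
Tolling adds 16 days: March 10, 1996 + 16 days = March 26, 1996.

March 26, 1996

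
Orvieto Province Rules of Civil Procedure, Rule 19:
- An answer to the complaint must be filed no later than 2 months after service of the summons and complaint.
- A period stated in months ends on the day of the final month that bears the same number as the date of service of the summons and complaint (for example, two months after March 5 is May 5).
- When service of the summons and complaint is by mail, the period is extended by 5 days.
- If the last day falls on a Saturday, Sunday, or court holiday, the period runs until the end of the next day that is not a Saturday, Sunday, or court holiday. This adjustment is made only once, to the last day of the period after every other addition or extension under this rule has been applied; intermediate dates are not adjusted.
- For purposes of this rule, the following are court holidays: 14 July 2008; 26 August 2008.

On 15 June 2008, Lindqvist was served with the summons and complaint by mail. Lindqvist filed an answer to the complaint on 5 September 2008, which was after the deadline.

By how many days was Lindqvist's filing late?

2 months after 15 June 2008 is August 15, 2008.
Service was by mail, adding 5 days: August 15, 2008 + 5 days = August 20, 2008.
August 20, 2008 is a Wednesday and not a court holiday, so no extension applies.
The deadline is August 20, 2008; from August 20, 2008 to September 5, 2008 is 16 days.

16 days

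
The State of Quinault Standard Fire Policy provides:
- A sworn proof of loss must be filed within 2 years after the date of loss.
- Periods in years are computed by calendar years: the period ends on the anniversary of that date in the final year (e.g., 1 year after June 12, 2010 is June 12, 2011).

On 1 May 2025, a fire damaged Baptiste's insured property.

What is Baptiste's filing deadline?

2 years after 1 May 2025 is May 1, 2027.

May 1, 2027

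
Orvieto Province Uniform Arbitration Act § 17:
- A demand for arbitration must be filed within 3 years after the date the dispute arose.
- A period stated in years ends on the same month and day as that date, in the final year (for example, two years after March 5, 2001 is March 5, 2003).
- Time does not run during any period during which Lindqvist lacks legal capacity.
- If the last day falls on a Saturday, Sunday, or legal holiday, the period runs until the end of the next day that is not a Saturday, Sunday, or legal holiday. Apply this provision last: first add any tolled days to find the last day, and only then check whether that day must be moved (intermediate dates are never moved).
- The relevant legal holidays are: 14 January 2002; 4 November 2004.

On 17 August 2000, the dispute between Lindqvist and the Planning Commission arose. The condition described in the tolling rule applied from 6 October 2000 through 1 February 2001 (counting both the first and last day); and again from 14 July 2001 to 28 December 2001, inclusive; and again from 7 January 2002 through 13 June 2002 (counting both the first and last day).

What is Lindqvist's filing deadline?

3 years after 17 August 2000 is August 17, 2003.
From October 6, 2000 through February 1, 2001 inclusive is 119 days; tolling adds 119 days: August 17, 2003 + 119 days = December 14, 2003.
From July 14, 2001 through December 28, 2001 inclusive is 168 days; tolling adds 168 days: December 14, 2003 + 168 days = May 30, 2004.
From January 7, 2002 through June 13, 2002 inclusive is 158 days; tolling adds 158 days: May 30, 2004 + 158 days = November 4, 2004.
November 4, 2004 is a listed holiday. The next qualifying day is November 5, 2004.

November 5, 2004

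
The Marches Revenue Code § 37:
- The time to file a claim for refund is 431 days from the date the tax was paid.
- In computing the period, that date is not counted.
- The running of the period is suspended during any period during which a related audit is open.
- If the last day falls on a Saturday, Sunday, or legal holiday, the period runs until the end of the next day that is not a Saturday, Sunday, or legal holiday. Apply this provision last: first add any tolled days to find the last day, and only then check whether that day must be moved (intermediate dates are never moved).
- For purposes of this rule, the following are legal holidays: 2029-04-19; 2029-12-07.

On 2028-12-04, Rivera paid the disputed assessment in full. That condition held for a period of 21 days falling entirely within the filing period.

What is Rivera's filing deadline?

431 days after 2028-12-04 is February 8, 2030.
Tolling adds 21 days: February 8, 2030 + 21 days = March 1, 2030.
March 1, 2030 is a Friday and not a legal holiday, so no extension applies.

March 1, 2030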